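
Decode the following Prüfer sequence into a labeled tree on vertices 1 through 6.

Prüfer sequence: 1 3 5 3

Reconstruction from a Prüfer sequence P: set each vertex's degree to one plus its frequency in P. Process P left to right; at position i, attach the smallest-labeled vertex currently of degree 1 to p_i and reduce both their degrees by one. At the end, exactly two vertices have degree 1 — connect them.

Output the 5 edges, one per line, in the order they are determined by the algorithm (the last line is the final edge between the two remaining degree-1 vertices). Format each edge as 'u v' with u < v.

Initial degrees: {1:2, 2:1, 3:3, 4:1, 5:2, 6:1}
Step 1: smallest deg-1 vertex = 2, p_1 = 1. Add edge {1,2}. Now deg[2]=0, deg[1]=1.
Step 2: smallest deg-1 vertex = 1, p_2 = 3. Add edge {1,3}. Now deg[1]=0, deg[3]=2.
Step 3: smallest deg-1 vertex = 4, p_3 = 5. Add edge {4,5}. Now deg[4]=0, deg[5]=1.
Step 4: smallest deg-1 vertex = 5, p_4 = 3. Add edge {3,5}. Now deg[5]=0, deg[3]=1.
Final: two remaining deg-1 vertices are 3, 6. Add edge {3,6}.

Answer: 1 2
1 3
4 5
3 5
3 6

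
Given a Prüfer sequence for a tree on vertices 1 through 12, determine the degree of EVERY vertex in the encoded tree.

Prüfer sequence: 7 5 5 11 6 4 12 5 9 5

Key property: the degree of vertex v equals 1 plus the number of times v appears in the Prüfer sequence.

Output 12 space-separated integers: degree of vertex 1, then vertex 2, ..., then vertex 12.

p_1 = 7: count[7] becomes 1
p_2 = 5: count[5] becomes 1
p_3 = 5: count[5] becomes 2
p_4 = 11: count[11] becomes 1
p_5 = 6: count[6] becomes 1
p_6 = 4: count[4] becomes 1
p_7 = 12: count[12] becomes 1
p_8 = 5: count[5] becomes 3
p_9 = 9: count[9] becomes 1
p_10 = 5: count[5] becomes 4
Degrees (1 + count): deg[1]=1+0=1, deg[2]=1+0=1, deg[3]=1+0=1, deg[4]=1+1=2, deg[5]=1+4=5, deg[6]=1+1=2, deg[7]=1+1=2, deg[8]=1+0=1, deg[9]=1+1=2, deg[10]=1+0=1, deg[11]=1+1=2, deg[12]=1+1=2

Answer: 1 1 1 2 5 2 2 1 2 1 2 2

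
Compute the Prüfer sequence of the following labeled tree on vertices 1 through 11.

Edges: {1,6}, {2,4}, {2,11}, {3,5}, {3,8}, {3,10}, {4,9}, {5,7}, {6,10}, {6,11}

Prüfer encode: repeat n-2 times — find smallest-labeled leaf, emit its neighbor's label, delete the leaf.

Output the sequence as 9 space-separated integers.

Step 1: leaves = {1,7,8,9}. Remove smallest leaf 1, emit neighbor 6.
Step 2: leaves = {7,8,9}. Remove smallest leaf 7, emit neighbor 5.
Step 3: leaves = {5,8,9}. Remove smallest leaf 5, emit neighbor 3.
Step 4: leaves = {8,9}. Remove smallest leaf 8, emit neighbor 3.
Step 5: leaves = {3,9}. Remove smallest leaf 3, emit neighbor 10.
Step 6: leaves = {9,10}. Remove smallest leaf 9, emit neighbor 4.
Step 7: leaves = {4,10}. Remove smallest leaf 4, emit neighbor 2.
Step 8: leaves = {2,10}. Remove smallest leaf 2, emit neighbor 11.
Step 9: leaves = {10,11}. Remove smallest leaf 10, emit neighbor 6.
Done: 2 vertices remain (6, 11). Sequence = [6 5 3 3 10 4 2 11 6]

Answer: 6 5 3 3 10 4 2 11 6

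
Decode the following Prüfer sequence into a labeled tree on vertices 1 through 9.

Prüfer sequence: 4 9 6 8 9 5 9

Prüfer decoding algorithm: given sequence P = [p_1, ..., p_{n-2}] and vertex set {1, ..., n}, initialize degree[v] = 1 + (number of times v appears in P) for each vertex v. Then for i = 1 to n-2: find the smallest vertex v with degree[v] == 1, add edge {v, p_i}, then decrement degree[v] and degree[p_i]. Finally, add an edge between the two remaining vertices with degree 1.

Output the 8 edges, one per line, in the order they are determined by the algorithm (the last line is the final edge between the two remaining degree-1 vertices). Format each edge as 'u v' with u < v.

Initial degrees: {1:1, 2:1, 3:1, 4:2, 5:2, 6:2, 7:1, 8:2, 9:4}
Step 1: smallest deg-1 vertex = 1, p_1 = 4. Add edge {1,4}. Now deg[1]=0, deg[4]=1.
Step 2: smallest deg-1 vertex = 2, p_2 = 9. Add edge {2,9}. Now deg[2]=0, deg[9]=3.
Step 3: smallest deg-1 vertex = 3, p_3 = 6. Add edge {3,6}. Now deg[3]=0, deg[6]=1.
Step 4: smallest deg-1 vertex = 4, p_4 = 8. Add edge {4,8}. Now deg[4]=0, deg[8]=1.
Step 5: smallest deg-1 vertex = 6, p_5 = 9. Add edge {6,9}. Now deg[6]=0, deg[9]=2.
Step 6: smallest deg-1 vertex = 7, p_6 = 5. Add edge {5,7}. Now deg[7]=0, deg[5]=1.
Step 7: smallest deg-1 vertex = 5, p_7 = 9. Add edge {5,9}. Now deg[5]=0, deg[9]=1.
Final: two remaining deg-1 vertices are 8, 9. Add edge {8,9}.

Answer: 1 4
2 9
3 6
4 8
6 9
5 7
5 9
8 9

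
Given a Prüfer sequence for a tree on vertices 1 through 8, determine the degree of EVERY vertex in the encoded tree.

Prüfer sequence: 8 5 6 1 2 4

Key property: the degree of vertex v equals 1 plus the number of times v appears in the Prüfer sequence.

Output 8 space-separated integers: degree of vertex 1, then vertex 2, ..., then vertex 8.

p_1 = 8: count[8] becomes 1
p_2 = 5: count[5] becomes 1
p_3 = 6: count[6] becomes 1
p_4 = 1: count[1] becomes 1
p_5 = 2: count[2] becomes 1
p_6 = 4: count[4] becomes 1
Degrees (1 + count): deg[1]=1+1=2, deg[2]=1+1=2, deg[3]=1+0=1, deg[4]=1+1=2, deg[5]=1+1=2, deg[6]=1+1=2, deg[7]=1+0=1, deg[8]=1+1=2

Answer: 2 2 1 2 2 2 1 2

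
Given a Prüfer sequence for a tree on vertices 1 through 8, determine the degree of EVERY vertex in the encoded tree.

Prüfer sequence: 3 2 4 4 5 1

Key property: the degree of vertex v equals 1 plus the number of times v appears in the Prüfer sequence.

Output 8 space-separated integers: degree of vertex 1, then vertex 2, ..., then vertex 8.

Answer: 2 2 2 3 2 1 1 1

Derivation:
p_1 = 3: count[3] becomes 1
p_2 = 2: count[2] becomes 1
p_3 = 4: count[4] becomes 1
p_4 = 4: count[4] becomes 2
p_5 = 5: count[5] becomes 1
p_6 = 1: count[1] becomes 1
Degrees (1 + count): deg[1]=1+1=2, deg[2]=1+1=2, deg[3]=1+1=2, deg[4]=1+2=3, deg[5]=1+1=2, deg[6]=1+0=1, deg[7]=1+0=1, deg[8]=1+0=1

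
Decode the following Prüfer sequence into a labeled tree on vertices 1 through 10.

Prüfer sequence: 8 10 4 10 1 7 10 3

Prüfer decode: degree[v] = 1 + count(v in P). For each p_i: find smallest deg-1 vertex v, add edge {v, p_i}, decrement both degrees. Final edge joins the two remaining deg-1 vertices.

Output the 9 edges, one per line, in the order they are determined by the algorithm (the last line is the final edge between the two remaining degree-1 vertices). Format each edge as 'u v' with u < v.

Initial degrees: {1:2, 2:1, 3:2, 4:2, 5:1, 6:1, 7:2, 8:2, 9:1, 10:4}
Step 1: smallest deg-1 vertex = 2, p_1 = 8. Add edge {2,8}. Now deg[2]=0, deg[8]=1.
Step 2: smallest deg-1 vertex = 5, p_2 = 10. Add edge {5,10}. Now deg[5]=0, deg[10]=3.
Step 3: smallest deg-1 vertex = 6, p_3 = 4. Add edge {4,6}. Now deg[6]=0, deg[4]=1.
Step 4: smallest deg-1 vertex = 4, p_4 = 10. Add edge {4,10}. Now deg[4]=0, deg[10]=2.
Step 5: smallest deg-1 vertex = 8, p_5 = 1. Add edge {1,8}. Now deg[8]=0, deg[1]=1.
Step 6: smallest deg-1 vertex = 1, p_6 = 7. Add edge {1,7}. Now deg[1]=0, deg[7]=1.
Step 7: smallest deg-1 vertex = 7, p_7 = 10. Add edge {7,10}. Now deg[7]=0, deg[10]=1.
Step 8: smallest deg-1 vertex = 9, p_8 = 3. Add edge {3,9}. Now deg[9]=0, deg[3]=1.
Final: two remaining deg-1 vertices are 3, 10. Add edge {3,10}.

Answer: 2 8
5 10
4 6
4 10
1 8
1 7
7 10
3 9
3 10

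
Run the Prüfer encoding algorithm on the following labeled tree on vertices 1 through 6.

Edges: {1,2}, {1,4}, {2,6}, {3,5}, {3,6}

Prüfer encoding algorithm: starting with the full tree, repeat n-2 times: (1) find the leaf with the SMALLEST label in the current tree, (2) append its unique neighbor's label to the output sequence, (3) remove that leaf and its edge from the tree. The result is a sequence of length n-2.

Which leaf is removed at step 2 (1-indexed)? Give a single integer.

Step 1: current leaves = {4,5}. Remove leaf 4 (neighbor: 1).
Step 2: current leaves = {1,5}. Remove leaf 1 (neighbor: 2).

Answer: 1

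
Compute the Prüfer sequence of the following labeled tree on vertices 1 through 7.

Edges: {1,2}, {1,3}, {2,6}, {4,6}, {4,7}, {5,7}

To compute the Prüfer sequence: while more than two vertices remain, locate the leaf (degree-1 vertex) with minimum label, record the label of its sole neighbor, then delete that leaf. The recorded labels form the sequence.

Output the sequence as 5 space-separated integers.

Answer: 1 2 6 7 4

Derivation:
Step 1: leaves = {3,5}. Remove smallest leaf 3, emit neighbor 1.
Step 2: leaves = {1,5}. Remove smallest leaf 1, emit neighbor 2.
Step 3: leaves = {2,5}. Remove smallest leaf 2, emit neighbor 6.
Step 4: leaves = {5,6}. Remove smallest leaf 5, emit neighbor 7.
Step 5: leaves = {6,7}. Remove smallest leaf 6, emit neighbor 4.
Done: 2 vertices remain (4, 7). Sequence = [1 2 6 7 4]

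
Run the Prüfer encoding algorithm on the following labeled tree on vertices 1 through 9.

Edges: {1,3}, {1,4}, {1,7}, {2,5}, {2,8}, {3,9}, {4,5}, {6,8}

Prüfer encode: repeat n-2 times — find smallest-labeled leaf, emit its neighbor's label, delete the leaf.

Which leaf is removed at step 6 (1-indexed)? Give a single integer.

Answer: 4

Derivation:
Step 1: current leaves = {6,7,9}. Remove leaf 6 (neighbor: 8).
Step 2: current leaves = {7,8,9}. Remove leaf 7 (neighbor: 1).
Step 3: current leaves = {8,9}. Remove leaf 8 (neighbor: 2).
Step 4: current leaves = {2,9}. Remove leaf 2 (neighbor: 5).
Step 5: current leaves = {5,9}. Remove leaf 5 (neighbor: 4).
Step 6: current leaves = {4,9}. Remove leaf 4 (neighbor: 1).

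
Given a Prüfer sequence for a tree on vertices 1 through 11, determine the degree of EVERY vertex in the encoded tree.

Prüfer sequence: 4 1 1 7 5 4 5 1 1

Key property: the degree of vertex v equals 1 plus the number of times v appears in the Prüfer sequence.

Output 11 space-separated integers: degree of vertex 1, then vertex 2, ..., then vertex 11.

p_1 = 4: count[4] becomes 1
p_2 = 1: count[1] becomes 1
p_3 = 1: count[1] becomes 2
p_4 = 7: count[7] becomes 1
p_5 = 5: count[5] becomes 1
p_6 = 4: count[4] becomes 2
p_7 = 5: count[5] becomes 2
p_8 = 1: count[1] becomes 3
p_9 = 1: count[1] becomes 4
Degrees (1 + count): deg[1]=1+4=5, deg[2]=1+0=1, deg[3]=1+0=1, deg[4]=1+2=3, deg[5]=1+2=3, deg[6]=1+0=1, deg[7]=1+1=2, deg[8]=1+0=1, deg[9]=1+0=1, deg[10]=1+0=1, deg[11]=1+0=1

Answer: 5 1 1 3 3 1 2 1 1 1 1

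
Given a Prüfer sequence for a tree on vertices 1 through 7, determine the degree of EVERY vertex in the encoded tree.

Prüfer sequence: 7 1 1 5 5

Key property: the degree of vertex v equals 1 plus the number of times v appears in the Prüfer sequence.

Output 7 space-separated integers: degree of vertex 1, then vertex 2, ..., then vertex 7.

Answer: 3 1 1 1 3 1 2

Derivation:
p_1 = 7: count[7] becomes 1
p_2 = 1: count[1] becomes 1
p_3 = 1: count[1] becomes 2
p_4 = 5: count[5] becomes 1
p_5 = 5: count[5] becomes 2
Degrees (1 + count): deg[1]=1+2=3, deg[2]=1+0=1, deg[3]=1+0=1, deg[4]=1+0=1, deg[5]=1+2=3, deg[6]=1+0=1, deg[7]=1+1=2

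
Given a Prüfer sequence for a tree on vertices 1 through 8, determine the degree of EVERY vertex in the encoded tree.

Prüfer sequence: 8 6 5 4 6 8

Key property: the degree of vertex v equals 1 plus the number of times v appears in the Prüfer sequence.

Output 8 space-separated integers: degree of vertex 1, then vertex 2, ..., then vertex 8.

Answer: 1 1 1 2 2 3 1 3

Derivation:
p_1 = 8: count[8] becomes 1
p_2 = 6: count[6] becomes 1
p_3 = 5: count[5] becomes 1
p_4 = 4: count[4] becomes 1
p_5 = 6: count[6] becomes 2
p_6 = 8: count[8] becomes 2
Degrees (1 + count): deg[1]=1+0=1, deg[2]=1+0=1, deg[3]=1+0=1, deg[4]=1+1=2, deg[5]=1+1=2, deg[6]=1+2=3, deg[7]=1+0=1, deg[8]=1+2=3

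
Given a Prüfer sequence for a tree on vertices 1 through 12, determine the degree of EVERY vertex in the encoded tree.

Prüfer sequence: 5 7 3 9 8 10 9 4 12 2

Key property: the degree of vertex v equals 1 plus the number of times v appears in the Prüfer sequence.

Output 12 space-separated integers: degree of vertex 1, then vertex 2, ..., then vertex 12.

p_1 = 5: count[5] becomes 1
p_2 = 7: count[7] becomes 1
p_3 = 3: count[3] becomes 1
p_4 = 9: count[9] becomes 1
p_5 = 8: count[8] becomes 1
p_6 = 10: count[10] becomes 1
p_7 = 9: count[9] becomes 2
p_8 = 4: count[4] becomes 1
p_9 = 12: count[12] becomes 1
p_10 = 2: count[2] becomes 1
Degrees (1 + count): deg[1]=1+0=1, deg[2]=1+1=2, deg[3]=1+1=2, deg[4]=1+1=2, deg[5]=1+1=2, deg[6]=1+0=1, deg[7]=1+1=2, deg[8]=1+1=2, deg[9]=1+2=3, deg[10]=1+1=2, deg[11]=1+0=1, deg[12]=1+1=2

Answer: 1 2 2 2 2 1 2 2 3 2 1 2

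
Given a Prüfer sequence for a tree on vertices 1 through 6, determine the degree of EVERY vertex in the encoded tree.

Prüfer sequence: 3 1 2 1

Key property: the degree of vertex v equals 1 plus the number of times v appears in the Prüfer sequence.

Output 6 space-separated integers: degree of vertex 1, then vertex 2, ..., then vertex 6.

p_1 = 3: count[3] becomes 1
p_2 = 1: count[1] becomes 1
p_3 = 2: count[2] becomes 1
p_4 = 1: count[1] becomes 2
Degrees (1 + count): deg[1]=1+2=3, deg[2]=1+1=2, deg[3]=1+1=2, deg[4]=1+0=1, deg[5]=1+0=1, deg[6]=1+0=1

Answer: 3 2 2 1 1 1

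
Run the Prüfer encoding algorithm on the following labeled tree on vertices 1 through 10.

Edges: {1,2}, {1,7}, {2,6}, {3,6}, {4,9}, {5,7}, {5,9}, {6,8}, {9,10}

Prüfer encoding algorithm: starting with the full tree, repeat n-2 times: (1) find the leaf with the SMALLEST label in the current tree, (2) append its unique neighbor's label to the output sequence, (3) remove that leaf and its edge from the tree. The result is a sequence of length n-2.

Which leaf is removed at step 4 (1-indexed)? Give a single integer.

Step 1: current leaves = {3,4,8,10}. Remove leaf 3 (neighbor: 6).
Step 2: current leaves = {4,8,10}. Remove leaf 4 (neighbor: 9).
Step 3: current leaves = {8,10}. Remove leaf 8 (neighbor: 6).
Step 4: current leaves = {6,10}. Remove leaf 6 (neighbor: 2).

Answer: 6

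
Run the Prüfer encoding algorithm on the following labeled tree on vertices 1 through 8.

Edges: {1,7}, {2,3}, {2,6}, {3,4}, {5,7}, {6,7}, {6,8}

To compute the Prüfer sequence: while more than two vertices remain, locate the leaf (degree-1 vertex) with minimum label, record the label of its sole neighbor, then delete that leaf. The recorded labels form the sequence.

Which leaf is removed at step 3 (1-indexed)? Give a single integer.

Step 1: current leaves = {1,4,5,8}. Remove leaf 1 (neighbor: 7).
Step 2: current leaves = {4,5,8}. Remove leaf 4 (neighbor: 3).
Step 3: current leaves = {3,5,8}. Remove leaf 3 (neighbor: 2).

Answer: 3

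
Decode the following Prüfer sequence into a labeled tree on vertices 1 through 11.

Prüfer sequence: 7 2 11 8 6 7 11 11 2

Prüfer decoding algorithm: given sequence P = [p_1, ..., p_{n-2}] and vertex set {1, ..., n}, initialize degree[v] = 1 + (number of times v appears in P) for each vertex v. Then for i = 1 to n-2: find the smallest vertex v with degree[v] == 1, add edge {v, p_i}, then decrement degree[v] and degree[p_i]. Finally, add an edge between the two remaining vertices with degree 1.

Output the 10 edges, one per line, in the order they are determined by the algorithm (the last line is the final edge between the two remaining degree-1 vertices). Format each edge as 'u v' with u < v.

Answer: 1 7
2 3
4 11
5 8
6 8
6 7
7 11
9 11
2 10
2 11

Derivation:
Initial degrees: {1:1, 2:3, 3:1, 4:1, 5:1, 6:2, 7:3, 8:2, 9:1, 10:1, 11:4}
Step 1: smallest deg-1 vertex = 1, p_1 = 7. Add edge {1,7}. Now deg[1]=0, deg[7]=2.
Step 2: smallest deg-1 vertex = 3, p_2 = 2. Add edge {2,3}. Now deg[3]=0, deg[2]=2.
Step 3: smallest deg-1 vertex = 4, p_3 = 11. Add edge {4,11}. Now deg[4]=0, deg[11]=3.
Step 4: smallest deg-1 vertex = 5, p_4 = 8. Add edge {5,8}. Now deg[5]=0, deg[8]=1.
Step 5: smallest deg-1 vertex = 8, p_5 = 6. Add edge {6,8}. Now deg[8]=0, deg[6]=1.
Step 6: smallest deg-1 vertex = 6, p_6 = 7. Add edge {6,7}. Now deg[6]=0, deg[7]=1.
Step 7: smallest deg-1 vertex = 7, p_7 = 11. Add edge {7,11}. Now deg[7]=0, deg[11]=2.
Step 8: smallest deg-1 vertex = 9, p_8 = 11. Add edge {9,11}. Now deg[9]=0, deg[11]=1.
Step 9: smallest deg-1 vertex = 10, p_9 = 2. Add edge {2,10}. Now deg[10]=0, deg[2]=1.
Final: two remaining deg-1 vertices are 2, 11. Add edge {2,11}.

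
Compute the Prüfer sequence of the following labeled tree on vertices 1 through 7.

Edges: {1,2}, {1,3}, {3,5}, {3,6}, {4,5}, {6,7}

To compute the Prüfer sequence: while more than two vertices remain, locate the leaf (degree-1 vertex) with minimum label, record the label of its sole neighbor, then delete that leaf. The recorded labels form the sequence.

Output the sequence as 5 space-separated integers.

Step 1: leaves = {2,4,7}. Remove smallest leaf 2, emit neighbor 1.
Step 2: leaves = {1,4,7}. Remove smallest leaf 1, emit neighbor 3.
Step 3: leaves = {4,7}. Remove smallest leaf 4, emit neighbor 5.
Step 4: leaves = {5,7}. Remove smallest leaf 5, emit neighbor 3.
Step 5: leaves = {3,7}. Remove smallest leaf 3, emit neighbor 6.
Done: 2 vertices remain (6, 7). Sequence = [1 3 5 3 6]

Answer: 1 3 5 3 6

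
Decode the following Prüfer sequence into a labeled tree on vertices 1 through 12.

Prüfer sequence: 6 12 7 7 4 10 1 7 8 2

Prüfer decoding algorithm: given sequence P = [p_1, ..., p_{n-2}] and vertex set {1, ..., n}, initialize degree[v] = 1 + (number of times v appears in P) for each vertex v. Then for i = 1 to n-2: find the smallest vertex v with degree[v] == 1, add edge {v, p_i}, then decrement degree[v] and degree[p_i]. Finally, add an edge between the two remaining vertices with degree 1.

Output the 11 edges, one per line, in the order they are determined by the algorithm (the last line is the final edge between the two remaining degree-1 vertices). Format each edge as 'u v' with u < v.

Answer: 3 6
5 12
6 7
7 9
4 11
4 10
1 10
1 7
7 8
2 8
2 12

Derivation:
Initial degrees: {1:2, 2:2, 3:1, 4:2, 5:1, 6:2, 7:4, 8:2, 9:1, 10:2, 11:1, 12:2}
Step 1: smallest deg-1 vertex = 3, p_1 = 6. Add edge {3,6}. Now deg[3]=0, deg[6]=1.
Step 2: smallest deg-1 vertex = 5, p_2 = 12. Add edge {5,12}. Now deg[5]=0, deg[12]=1.
Step 3: smallest deg-1 vertex = 6, p_3 = 7. Add edge {6,7}. Now deg[6]=0, deg[7]=3.
Step 4: smallest deg-1 vertex = 9, p_4 = 7. Add edge {7,9}. Now deg[9]=0, deg[7]=2.
Step 5: smallest deg-1 vertex = 11, p_5 = 4. Add edge {4,11}. Now deg[11]=0, deg[4]=1.
Step 6: smallest deg-1 vertex = 4, p_6 = 10. Add edge {4,10}. Now deg[4]=0, deg[10]=1.
Step 7: smallest deg-1 vertex = 10, p_7 = 1. Add edge {1,10}. Now deg[10]=0, deg[1]=1.
Step 8: smallest deg-1 vertex = 1, p_8 = 7. Add edge {1,7}. Now deg[1]=0, deg[7]=1.
Step 9: smallest deg-1 vertex = 7, p_9 = 8. Add edge {7,8}. Now deg[7]=0, deg[8]=1.
Step 10: smallest deg-1 vertex = 8, p_10 = 2. Add edge {2,8}. Now deg[8]=0, deg[2]=1.
Final: two remaining deg-1 vertices are 2, 12. Add edge {2,12}.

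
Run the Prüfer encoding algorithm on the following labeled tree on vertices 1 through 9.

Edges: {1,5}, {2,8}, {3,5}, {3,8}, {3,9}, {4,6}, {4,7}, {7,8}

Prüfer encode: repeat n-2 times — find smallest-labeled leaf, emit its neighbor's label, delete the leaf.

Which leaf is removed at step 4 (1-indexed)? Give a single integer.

Step 1: current leaves = {1,2,6,9}. Remove leaf 1 (neighbor: 5).
Step 2: current leaves = {2,5,6,9}. Remove leaf 2 (neighbor: 8).
Step 3: current leaves = {5,6,9}. Remove leaf 5 (neighbor: 3).
Step 4: current leaves = {6,9}. Remove leaf 6 (neighbor: 4).

Answer: 6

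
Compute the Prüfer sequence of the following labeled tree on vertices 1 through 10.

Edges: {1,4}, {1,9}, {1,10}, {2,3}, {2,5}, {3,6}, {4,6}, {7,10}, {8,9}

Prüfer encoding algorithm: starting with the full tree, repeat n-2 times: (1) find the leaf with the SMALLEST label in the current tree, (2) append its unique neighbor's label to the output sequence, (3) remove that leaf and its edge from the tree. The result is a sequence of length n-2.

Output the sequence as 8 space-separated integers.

Step 1: leaves = {5,7,8}. Remove smallest leaf 5, emit neighbor 2.
Step 2: leaves = {2,7,8}. Remove smallest leaf 2, emit neighbor 3.
Step 3: leaves = {3,7,8}. Remove smallest leaf 3, emit neighbor 6.
Step 4: leaves = {6,7,8}. Remove smallest leaf 6, emit neighbor 4.
Step 5: leaves = {4,7,8}. Remove smallest leaf 4, emit neighbor 1.
Step 6: leaves = {7,8}. Remove smallest leaf 7, emit neighbor 10.
Step 7: leaves = {8,10}. Remove smallest leaf 8, emit neighbor 9.
Step 8: leaves = {9,10}. Remove smallest leaf 9, emit neighbor 1.
Done: 2 vertices remain (1, 10). Sequence = [2 3 6 4 1 10 9 1]

Answer: 2 3 6 4 1 10 9 1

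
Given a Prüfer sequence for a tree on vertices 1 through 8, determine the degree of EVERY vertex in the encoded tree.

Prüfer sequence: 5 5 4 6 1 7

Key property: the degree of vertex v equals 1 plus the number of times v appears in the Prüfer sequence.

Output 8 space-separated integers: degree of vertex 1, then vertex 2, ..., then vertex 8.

p_1 = 5: count[5] becomes 1
p_2 = 5: count[5] becomes 2
p_3 = 4: count[4] becomes 1
p_4 = 6: count[6] becomes 1
p_5 = 1: count[1] becomes 1
p_6 = 7: count[7] becomes 1
Degrees (1 + count): deg[1]=1+1=2, deg[2]=1+0=1, deg[3]=1+0=1, deg[4]=1+1=2, deg[5]=1+2=3, deg[6]=1+1=2, deg[7]=1+1=2, deg[8]=1+0=1

Answer: 2 1 1 2 3 2 2 1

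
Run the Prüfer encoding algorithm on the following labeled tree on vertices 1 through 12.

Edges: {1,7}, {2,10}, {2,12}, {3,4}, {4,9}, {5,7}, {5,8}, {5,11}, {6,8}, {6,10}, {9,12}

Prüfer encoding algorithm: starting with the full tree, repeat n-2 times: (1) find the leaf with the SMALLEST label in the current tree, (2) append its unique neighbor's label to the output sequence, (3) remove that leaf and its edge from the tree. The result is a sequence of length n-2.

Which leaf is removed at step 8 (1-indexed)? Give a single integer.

Answer: 8

Derivation:
Step 1: current leaves = {1,3,11}. Remove leaf 1 (neighbor: 7).
Step 2: current leaves = {3,7,11}. Remove leaf 3 (neighbor: 4).
Step 3: current leaves = {4,7,11}. Remove leaf 4 (neighbor: 9).
Step 4: current leaves = {7,9,11}. Remove leaf 7 (neighbor: 5).
Step 5: current leaves = {9,11}. Remove leaf 9 (neighbor: 12).
Step 6: current leaves = {11,12}. Remove leaf 11 (neighbor: 5).
Step 7: current leaves = {5,12}. Remove leaf 5 (neighbor: 8).
Step 8: current leaves = {8,12}. Remove leaf 8 (neighbor: 6).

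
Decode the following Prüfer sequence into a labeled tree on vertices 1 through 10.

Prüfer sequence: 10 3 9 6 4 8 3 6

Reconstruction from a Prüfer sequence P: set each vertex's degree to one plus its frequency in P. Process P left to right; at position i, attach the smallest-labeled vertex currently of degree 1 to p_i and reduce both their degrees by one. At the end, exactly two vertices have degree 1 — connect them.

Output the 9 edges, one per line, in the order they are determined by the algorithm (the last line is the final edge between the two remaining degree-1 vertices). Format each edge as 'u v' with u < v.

Answer: 1 10
2 3
5 9
6 7
4 9
4 8
3 8
3 6
6 10

Derivation:
Initial degrees: {1:1, 2:1, 3:3, 4:2, 5:1, 6:3, 7:1, 8:2, 9:2, 10:2}
Step 1: smallest deg-1 vertex = 1, p_1 = 10. Add edge {1,10}. Now deg[1]=0, deg[10]=1.
Step 2: smallest deg-1 vertex = 2, p_2 = 3. Add edge {2,3}. Now deg[2]=0, deg[3]=2.
Step 3: smallest deg-1 vertex = 5, p_3 = 9. Add edge {5,9}. Now deg[5]=0, deg[9]=1.
Step 4: smallest deg-1 vertex = 7, p_4 = 6. Add edge {6,7}. Now deg[7]=0, deg[6]=2.
Step 5: smallest deg-1 vertex = 9, p_5 = 4. Add edge {4,9}. Now deg[9]=0, deg[4]=1.
Step 6: smallest deg-1 vertex = 4, p_6 = 8. Add edge {4,8}. Now deg[4]=0, deg[8]=1.
Step 7: smallest deg-1 vertex = 8, p_7 = 3. Add edge {3,8}. Now deg[8]=0, deg[3]=1.
Step 8: smallest deg-1 vertex = 3, p_8 = 6. Add edge {3,6}. Now deg[3]=0, deg[6]=1.
Final: two remaining deg-1 vertices are 6, 10. Add edge {6,10}.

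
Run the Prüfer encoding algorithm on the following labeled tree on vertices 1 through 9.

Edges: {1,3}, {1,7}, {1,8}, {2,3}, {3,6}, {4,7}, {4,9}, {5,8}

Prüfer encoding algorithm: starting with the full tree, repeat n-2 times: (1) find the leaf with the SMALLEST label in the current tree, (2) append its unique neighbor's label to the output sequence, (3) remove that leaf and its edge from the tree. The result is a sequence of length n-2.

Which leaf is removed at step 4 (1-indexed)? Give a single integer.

Step 1: current leaves = {2,5,6,9}. Remove leaf 2 (neighbor: 3).
Step 2: current leaves = {5,6,9}. Remove leaf 5 (neighbor: 8).
Step 3: current leaves = {6,8,9}. Remove leaf 6 (neighbor: 3).
Step 4: current leaves = {3,8,9}. Remove leaf 3 (neighbor: 1).

Answer: 3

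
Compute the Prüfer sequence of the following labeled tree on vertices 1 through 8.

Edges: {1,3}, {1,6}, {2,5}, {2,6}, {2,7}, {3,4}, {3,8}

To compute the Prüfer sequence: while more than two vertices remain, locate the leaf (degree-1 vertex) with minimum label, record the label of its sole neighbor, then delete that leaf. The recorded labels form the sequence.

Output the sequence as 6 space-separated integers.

Step 1: leaves = {4,5,7,8}. Remove smallest leaf 4, emit neighbor 3.
Step 2: leaves = {5,7,8}. Remove smallest leaf 5, emit neighbor 2.
Step 3: leaves = {7,8}. Remove smallest leaf 7, emit neighbor 2.
Step 4: leaves = {2,8}. Remove smallest leaf 2, emit neighbor 6.
Step 5: leaves = {6,8}. Remove smallest leaf 6, emit neighbor 1.
Step 6: leaves = {1,8}. Remove smallest leaf 1, emit neighbor 3.
Done: 2 vertices remain (3, 8). Sequence = [3 2 2 6 1 3]

Answer: 3 2 2 6 1 3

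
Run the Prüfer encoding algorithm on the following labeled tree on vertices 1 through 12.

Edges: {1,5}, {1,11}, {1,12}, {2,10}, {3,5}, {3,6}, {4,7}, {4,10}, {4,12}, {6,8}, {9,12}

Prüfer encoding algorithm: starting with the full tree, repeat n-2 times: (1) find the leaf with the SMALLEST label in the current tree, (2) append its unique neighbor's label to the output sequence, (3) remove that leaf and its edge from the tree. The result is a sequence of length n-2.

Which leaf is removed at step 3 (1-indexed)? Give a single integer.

Step 1: current leaves = {2,7,8,9,11}. Remove leaf 2 (neighbor: 10).
Step 2: current leaves = {7,8,9,10,11}. Remove leaf 7 (neighbor: 4).
Step 3: current leaves = {8,9,10,11}. Remove leaf 8 (neighbor: 6).

Answer: 8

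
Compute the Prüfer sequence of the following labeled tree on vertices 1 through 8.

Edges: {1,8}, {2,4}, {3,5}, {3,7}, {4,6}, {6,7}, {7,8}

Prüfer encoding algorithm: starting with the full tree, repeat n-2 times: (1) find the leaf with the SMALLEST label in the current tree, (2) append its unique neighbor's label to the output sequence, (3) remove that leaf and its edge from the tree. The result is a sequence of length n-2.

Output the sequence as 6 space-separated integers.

Answer: 8 4 6 3 7 7

Derivation:
Step 1: leaves = {1,2,5}. Remove smallest leaf 1, emit neighbor 8.
Step 2: leaves = {2,5,8}. Remove smallest leaf 2, emit neighbor 4.
Step 3: leaves = {4,5,8}. Remove smallest leaf 4, emit neighbor 6.
Step 4: leaves = {5,6,8}. Remove smallest leaf 5, emit neighbor 3.
Step 5: leaves = {3,6,8}. Remove smallest leaf 3, emit neighbor 7.
Step 6: leaves = {6,8}. Remove smallest leaf 6, emit neighbor 7.
Done: 2 vertices remain (7, 8). Sequence = [8 4 6 3 7 7]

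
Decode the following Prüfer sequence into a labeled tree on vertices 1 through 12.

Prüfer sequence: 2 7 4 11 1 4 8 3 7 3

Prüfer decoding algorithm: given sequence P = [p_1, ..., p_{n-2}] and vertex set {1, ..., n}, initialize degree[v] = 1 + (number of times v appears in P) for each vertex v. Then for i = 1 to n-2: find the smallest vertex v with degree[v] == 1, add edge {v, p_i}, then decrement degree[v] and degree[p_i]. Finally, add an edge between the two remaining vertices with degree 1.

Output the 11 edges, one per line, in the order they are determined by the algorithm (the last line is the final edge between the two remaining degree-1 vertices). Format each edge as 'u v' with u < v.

Answer: 2 5
2 7
4 6
9 11
1 10
1 4
4 8
3 8
7 11
3 7
3 12

Derivation:
Initial degrees: {1:2, 2:2, 3:3, 4:3, 5:1, 6:1, 7:3, 8:2, 9:1, 10:1, 11:2, 12:1}
Step 1: smallest deg-1 vertex = 5, p_1 = 2. Add edge {2,5}. Now deg[5]=0, deg[2]=1.
Step 2: smallest deg-1 vertex = 2, p_2 = 7. Add edge {2,7}. Now deg[2]=0, deg[7]=2.
Step 3: smallest deg-1 vertex = 6, p_3 = 4. Add edge {4,6}. Now deg[6]=0, deg[4]=2.
Step 4: smallest deg-1 vertex = 9, p_4 = 11. Add edge {9,11}. Now deg[9]=0, deg[11]=1.
Step 5: smallest deg-1 vertex = 10, p_5 = 1. Add edge {1,10}. Now deg[10]=0, deg[1]=1.
Step 6: smallest deg-1 vertex = 1, p_6 = 4. Add edge {1,4}. Now deg[1]=0, deg[4]=1.
Step 7: smallest deg-1 vertex = 4, p_7 = 8. Add edge {4,8}. Now deg[4]=0, deg[8]=1.
Step 8: smallest deg-1 vertex = 8, p_8 = 3. Add edge {3,8}. Now deg[8]=0, deg[3]=2.
Step 9: smallest deg-1 vertex = 11, p_9 = 7. Add edge {7,11}. Now deg[11]=0, deg[7]=1.
Step 10: smallest deg-1 vertex = 7, p_10 = 3. Add edge {3,7}. Now deg[7]=0, deg[3]=1.
Final: two remaining deg-1 vertices are 3, 12. Add edge {3,12}.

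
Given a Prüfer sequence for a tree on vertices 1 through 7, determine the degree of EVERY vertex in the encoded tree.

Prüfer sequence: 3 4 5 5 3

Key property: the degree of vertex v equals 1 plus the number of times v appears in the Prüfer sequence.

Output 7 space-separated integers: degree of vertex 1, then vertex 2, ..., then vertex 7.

Answer: 1 1 3 2 3 1 1

Derivation:
p_1 = 3: count[3] becomes 1
p_2 = 4: count[4] becomes 1
p_3 = 5: count[5] becomes 1
p_4 = 5: count[5] becomes 2
p_5 = 3: count[3] becomes 2
Degrees (1 + count): deg[1]=1+0=1, deg[2]=1+0=1, deg[3]=1+2=3, deg[4]=1+1=2, deg[5]=1+2=3, deg[6]=1+0=1, deg[7]=1+0=1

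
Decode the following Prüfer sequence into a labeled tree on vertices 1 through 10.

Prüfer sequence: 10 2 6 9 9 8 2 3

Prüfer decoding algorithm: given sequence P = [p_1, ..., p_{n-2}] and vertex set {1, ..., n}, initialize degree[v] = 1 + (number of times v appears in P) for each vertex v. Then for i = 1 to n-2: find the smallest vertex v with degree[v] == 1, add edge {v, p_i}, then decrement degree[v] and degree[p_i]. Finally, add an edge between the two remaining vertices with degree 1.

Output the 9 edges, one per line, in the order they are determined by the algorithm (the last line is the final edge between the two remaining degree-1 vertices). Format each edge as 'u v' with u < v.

Answer: 1 10
2 4
5 6
6 9
7 9
8 9
2 8
2 3
3 10

Derivation:
Initial degrees: {1:1, 2:3, 3:2, 4:1, 5:1, 6:2, 7:1, 8:2, 9:3, 10:2}
Step 1: smallest deg-1 vertex = 1, p_1 = 10. Add edge {1,10}. Now deg[1]=0, deg[10]=1.
Step 2: smallest deg-1 vertex = 4, p_2 = 2. Add edge {2,4}. Now deg[4]=0, deg[2]=2.
Step 3: smallest deg-1 vertex = 5, p_3 = 6. Add edge {5,6}. Now deg[5]=0, deg[6]=1.
Step 4: smallest deg-1 vertex = 6, p_4 = 9. Add edge {6,9}. Now deg[6]=0, deg[9]=2.
Step 5: smallest deg-1 vertex = 7, p_5 = 9. Add edge {7,9}. Now deg[7]=0, deg[9]=1.
Step 6: smallest deg-1 vertex = 9, p_6 = 8. Add edge {8,9}. Now deg[9]=0, deg[8]=1.
Step 7: smallest deg-1 vertex = 8, p_7 = 2. Add edge {2,8}. Now deg[8]=0, deg[2]=1.
Step 8: smallest deg-1 vertex = 2, p_8 = 3. Add edge {2,3}. Now deg[2]=0, deg[3]=1.
Final: two remaining deg-1 vertices are 3, 10. Add edge {3,10}.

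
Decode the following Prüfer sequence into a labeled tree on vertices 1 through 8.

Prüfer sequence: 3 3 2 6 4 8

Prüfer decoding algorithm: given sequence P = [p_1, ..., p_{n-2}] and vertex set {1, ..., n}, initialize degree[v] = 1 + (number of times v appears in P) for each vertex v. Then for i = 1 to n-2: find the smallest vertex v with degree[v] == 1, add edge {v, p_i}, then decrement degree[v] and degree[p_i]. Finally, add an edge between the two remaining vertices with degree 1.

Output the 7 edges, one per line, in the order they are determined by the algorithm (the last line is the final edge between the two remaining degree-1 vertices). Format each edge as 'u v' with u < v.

Answer: 1 3
3 5
2 3
2 6
4 6
4 8
7 8

Derivation:
Initial degrees: {1:1, 2:2, 3:3, 4:2, 5:1, 6:2, 7:1, 8:2}
Step 1: smallest deg-1 vertex = 1, p_1 = 3. Add edge {1,3}. Now deg[1]=0, deg[3]=2.
Step 2: smallest deg-1 vertex = 5, p_2 = 3. Add edge {3,5}. Now deg[5]=0, deg[3]=1.
Step 3: smallest deg-1 vertex = 3, p_3 = 2. Add edge {2,3}. Now deg[3]=0, deg[2]=1.
Step 4: smallest deg-1 vertex = 2, p_4 = 6. Add edge {2,6}. Now deg[2]=0, deg[6]=1.
Step 5: smallest deg-1 vertex = 6, p_5 = 4. Add edge {4,6}. Now deg[6]=0, deg[4]=1.
Step 6: smallest deg-1 vertex = 4, p_6 = 8. Add edge {4,8}. Now deg[4]=0, deg[8]=1.
Final: two remaining deg-1 vertices are 7, 8. Add edge {7,8}.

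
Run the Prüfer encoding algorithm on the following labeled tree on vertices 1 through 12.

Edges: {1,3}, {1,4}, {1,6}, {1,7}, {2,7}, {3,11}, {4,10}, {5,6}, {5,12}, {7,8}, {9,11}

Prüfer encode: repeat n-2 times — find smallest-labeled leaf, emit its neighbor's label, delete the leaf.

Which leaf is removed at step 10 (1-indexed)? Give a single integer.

Answer: 6

Derivation:
Step 1: current leaves = {2,8,9,10,12}. Remove leaf 2 (neighbor: 7).
Step 2: current leaves = {8,9,10,12}. Remove leaf 8 (neighbor: 7).
Step 3: current leaves = {7,9,10,12}. Remove leaf 7 (neighbor: 1).
Step 4: current leaves = {9,10,12}. Remove leaf 9 (neighbor: 11).
Step 5: current leaves = {10,11,12}. Remove leaf 10 (neighbor: 4).
Step 6: current leaves = {4,11,12}. Remove leaf 4 (neighbor: 1).
Step 7: current leaves = {11,12}. Remove leaf 11 (neighbor: 3).
Step 8: current leaves = {3,12}. Remove leaf 3 (neighbor: 1).
Step 9: current leaves = {1,12}. Remove leaf 1 (neighbor: 6).
Step 10: current leaves = {6,12}. Remove leaf 6 (neighbor: 5).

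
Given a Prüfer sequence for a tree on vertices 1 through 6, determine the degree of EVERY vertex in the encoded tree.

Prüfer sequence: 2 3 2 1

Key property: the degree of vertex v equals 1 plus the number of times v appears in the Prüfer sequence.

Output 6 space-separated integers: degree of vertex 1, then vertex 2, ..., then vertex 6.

p_1 = 2: count[2] becomes 1
p_2 = 3: count[3] becomes 1
p_3 = 2: count[2] becomes 2
p_4 = 1: count[1] becomes 1
Degrees (1 + count): deg[1]=1+1=2, deg[2]=1+2=3, deg[3]=1+1=2, deg[4]=1+0=1, deg[5]=1+0=1, deg[6]=1+0=1

Answer: 2 3 2 1 1 1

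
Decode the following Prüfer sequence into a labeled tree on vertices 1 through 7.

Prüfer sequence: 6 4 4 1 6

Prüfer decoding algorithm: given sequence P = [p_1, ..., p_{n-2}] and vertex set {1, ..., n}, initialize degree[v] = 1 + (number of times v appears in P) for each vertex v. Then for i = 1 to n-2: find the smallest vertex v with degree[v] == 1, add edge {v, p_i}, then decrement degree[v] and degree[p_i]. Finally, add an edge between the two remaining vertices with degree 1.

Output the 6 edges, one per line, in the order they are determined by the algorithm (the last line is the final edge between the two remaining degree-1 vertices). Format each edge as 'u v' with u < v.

Answer: 2 6
3 4
4 5
1 4
1 6
6 7

Derivation:
Initial degrees: {1:2, 2:1, 3:1, 4:3, 5:1, 6:3, 7:1}
Step 1: smallest deg-1 vertex = 2, p_1 = 6. Add edge {2,6}. Now deg[2]=0, deg[6]=2.
Step 2: smallest deg-1 vertex = 3, p_2 = 4. Add edge {3,4}. Now deg[3]=0, deg[4]=2.
Step 3: smallest deg-1 vertex = 5, p_3 = 4. Add edge {4,5}. Now deg[5]=0, deg[4]=1.
Step 4: smallest deg-1 vertex = 4, p_4 = 1. Add edge {1,4}. Now deg[4]=0, deg[1]=1.
Step 5: smallest deg-1 vertex = 1, p_5 = 6. Add edge {1,6}. Now deg[1]=0, deg[6]=1.
Final: two remaining deg-1 vertices are 6, 7. Add edge {6,7}.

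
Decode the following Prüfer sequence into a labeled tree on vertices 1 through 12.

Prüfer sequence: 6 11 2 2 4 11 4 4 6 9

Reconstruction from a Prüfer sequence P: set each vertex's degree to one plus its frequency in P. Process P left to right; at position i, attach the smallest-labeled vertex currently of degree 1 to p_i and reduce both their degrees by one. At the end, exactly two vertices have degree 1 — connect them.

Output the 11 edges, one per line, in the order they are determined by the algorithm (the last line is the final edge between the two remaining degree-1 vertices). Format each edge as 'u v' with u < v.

Answer: 1 6
3 11
2 5
2 7
2 4
8 11
4 10
4 11
4 6
6 9
9 12

Derivation:
Initial degrees: {1:1, 2:3, 3:1, 4:4, 5:1, 6:3, 7:1, 8:1, 9:2, 10:1, 11:3, 12:1}
Step 1: smallest deg-1 vertex = 1, p_1 = 6. Add edge {1,6}. Now deg[1]=0, deg[6]=2.
Step 2: smallest deg-1 vertex = 3, p_2 = 11. Add edge {3,11}. Now deg[3]=0, deg[11]=2.
Step 3: smallest deg-1 vertex = 5, p_3 = 2. Add edge {2,5}. Now deg[5]=0, deg[2]=2.
Step 4: smallest deg-1 vertex = 7, p_4 = 2. Add edge {2,7}. Now deg[7]=0, deg[2]=1.
Step 5: smallest deg-1 vertex = 2, p_5 = 4. Add edge {2,4}. Now deg[2]=0, deg[4]=3.
Step 6: smallest deg-1 vertex = 8, p_6 = 11. Add edge {8,11}. Now deg[8]=0, deg[11]=1.
Step 7: smallest deg-1 vertex = 10, p_7 = 4. Add edge {4,10}. Now deg[10]=0, deg[4]=2.
Step 8: smallest deg-1 vertex = 11, p_8 = 4. Add edge {4,11}. Now deg[11]=0, deg[4]=1.
Step 9: smallest deg-1 vertex = 4, p_9 = 6. Add edge {4,6}. Now deg[4]=0, deg[6]=1.
Step 10: smallest deg-1 vertex = 6, p_10 = 9. Add edge {6,9}. Now deg[6]=0, deg[9]=1.
Final: two remaining deg-1 vertices are 9, 12. Add edge {9,12}.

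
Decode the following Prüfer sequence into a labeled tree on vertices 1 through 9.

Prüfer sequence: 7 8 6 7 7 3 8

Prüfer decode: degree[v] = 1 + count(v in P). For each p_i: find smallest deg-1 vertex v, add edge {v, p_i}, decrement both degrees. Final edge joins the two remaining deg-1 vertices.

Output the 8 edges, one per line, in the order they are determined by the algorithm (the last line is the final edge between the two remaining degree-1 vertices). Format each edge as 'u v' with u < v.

Initial degrees: {1:1, 2:1, 3:2, 4:1, 5:1, 6:2, 7:4, 8:3, 9:1}
Step 1: smallest deg-1 vertex = 1, p_1 = 7. Add edge {1,7}. Now deg[1]=0, deg[7]=3.
Step 2: smallest deg-1 vertex = 2, p_2 = 8. Add edge {2,8}. Now deg[2]=0, deg[8]=2.
Step 3: smallest deg-1 vertex = 4, p_3 = 6. Add edge {4,6}. Now deg[4]=0, deg[6]=1.
Step 4: smallest deg-1 vertex = 5, p_4 = 7. Add edge {5,7}. Now deg[5]=0, deg[7]=2.
Step 5: smallest deg-1 vertex = 6, p_5 = 7. Add edge {6,7}. Now deg[6]=0, deg[7]=1.
Step 6: smallest deg-1 vertex = 7, p_6 = 3. Add edge {3,7}. Now deg[7]=0, deg[3]=1.
Step 7: smallest deg-1 vertex = 3, p_7 = 8. Add edge {3,8}. Now deg[3]=0, deg[8]=1.
Final: two remaining deg-1 vertices are 8, 9. Add edge {8,9}.

Answer: 1 7
2 8
4 6
5 7
6 7
3 7
3 8
8 9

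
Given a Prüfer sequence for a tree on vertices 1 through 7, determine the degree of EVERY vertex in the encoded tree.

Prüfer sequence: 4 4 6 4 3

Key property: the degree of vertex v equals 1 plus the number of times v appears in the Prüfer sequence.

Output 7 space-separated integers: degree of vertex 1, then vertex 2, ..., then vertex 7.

p_1 = 4: count[4] becomes 1
p_2 = 4: count[4] becomes 2
p_3 = 6: count[6] becomes 1
p_4 = 4: count[4] becomes 3
p_5 = 3: count[3] becomes 1
Degrees (1 + count): deg[1]=1+0=1, deg[2]=1+0=1, deg[3]=1+1=2, deg[4]=1+3=4, deg[5]=1+0=1, deg[6]=1+1=2, deg[7]=1+0=1

Answer: 1 1 2 4 1 2 1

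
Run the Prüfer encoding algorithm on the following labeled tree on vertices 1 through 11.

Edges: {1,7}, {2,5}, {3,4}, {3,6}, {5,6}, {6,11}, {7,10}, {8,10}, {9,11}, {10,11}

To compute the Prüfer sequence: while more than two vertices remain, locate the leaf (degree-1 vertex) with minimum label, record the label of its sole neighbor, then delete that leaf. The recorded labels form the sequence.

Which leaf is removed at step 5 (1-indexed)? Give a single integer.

Answer: 5

Derivation:
Step 1: current leaves = {1,2,4,8,9}. Remove leaf 1 (neighbor: 7).
Step 2: current leaves = {2,4,7,8,9}. Remove leaf 2 (neighbor: 5).
Step 3: current leaves = {4,5,7,8,9}. Remove leaf 4 (neighbor: 3).
Step 4: current leaves = {3,5,7,8,9}. Remove leaf 3 (neighbor: 6).
Step 5: current leaves = {5,7,8,9}. Remove leaf 5 (neighbor: 6).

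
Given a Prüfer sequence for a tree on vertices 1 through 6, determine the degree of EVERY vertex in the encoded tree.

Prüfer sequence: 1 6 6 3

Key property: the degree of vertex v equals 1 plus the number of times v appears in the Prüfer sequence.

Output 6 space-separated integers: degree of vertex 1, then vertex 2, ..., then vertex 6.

Answer: 2 1 2 1 1 3

Derivation:
p_1 = 1: count[1] becomes 1
p_2 = 6: count[6] becomes 1
p_3 = 6: count[6] becomes 2
p_4 = 3: count[3] becomes 1
Degrees (1 + count): deg[1]=1+1=2, deg[2]=1+0=1, deg[3]=1+1=2, deg[4]=1+0=1, deg[5]=1+0=1, deg[6]=1+2=3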